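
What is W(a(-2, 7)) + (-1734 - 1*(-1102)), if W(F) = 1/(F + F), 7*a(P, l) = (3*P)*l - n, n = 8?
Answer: -63207/100 ≈ -632.07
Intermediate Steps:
a(P, l) = -8/7 + 3*P*l/7 (a(P, l) = ((3*P)*l - 1*8)/7 = (3*P*l - 8)/7 = (-8 + 3*P*l)/7 = -8/7 + 3*P*l/7)
W(F) = 1/(2*F)
W(a(-2, 7)) + (-1734 - 1*(-1102)) = 1/(2*(-8/7 + (3/7)*(-2)*7)) + (-1734 - 1*(-1102)) = 1/(2*(-8/7 - 6)) + (-1734 + 1102) = 1/(2*(-50/7)) - 632 = (½)*(-7/50) - 632 = -7/100 - 632 = -63207/100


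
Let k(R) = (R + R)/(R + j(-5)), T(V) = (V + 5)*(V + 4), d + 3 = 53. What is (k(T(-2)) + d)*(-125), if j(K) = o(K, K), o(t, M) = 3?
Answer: -19250/3 ≈ -6416.7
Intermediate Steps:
d = 50 (d = -3 + 53 = 50)
T(V) = (4 + V)*(5 + V) (T(V) = (5 + V)*(4 + V) = (4 + V)*(5 + V))
j(K) = 3
k(R) = 2*R/(3 + R) (k(R) = (R + R)/(R + 3) = (2*R)/(3 + R) = 2*R/(3 + R))
(k(T(-2)) + d)*(-125) = (2*(20 + (-2)² + 9*(-2))/(3 + (20 + (-2)² + 9*(-2))) + 50)*(-125) = (2*(20 + 4 - 18)/(3 + (20 + 4 - 18)) + 50)*(-125) = (2*6/(3 + 6) + 50)*(-125) = (2*6/9 + 50)*(-125) = (2*6*(⅑) + 50)*(-125) = (4/3 + 50)*(-125) = (154/3)*(-125) = -19250/3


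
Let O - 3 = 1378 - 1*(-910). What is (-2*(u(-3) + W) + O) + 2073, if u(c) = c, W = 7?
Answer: 4356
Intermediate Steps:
O = 2291 (O = 3 + (1378 - 1*(-910)) = 3 + (1378 + 910) = 3 + 2288 = 2291)
(-2*(u(-3) + W) + O) + 2073 = (-2*(-3 + 7) + 2291) + 2073 = (-2*4 + 2291) + 2073 = (-8 + 2291) + 2073 = 2283 + 2073 = 4356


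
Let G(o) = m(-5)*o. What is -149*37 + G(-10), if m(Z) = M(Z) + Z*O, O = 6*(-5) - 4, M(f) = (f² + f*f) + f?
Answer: -7663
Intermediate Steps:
M(f) = f + 2*f² (M(f) = (f² + f²) + f = 2*f² + f = f + 2*f²)
O = -34 (O = -30 - 4 = -34)
m(Z) = -34*Z + Z*(1 + 2*Z) (m(Z) = Z*(1 + 2*Z) + Z*(-34) = Z*(1 + 2*Z) - 34*Z = -34*Z + Z*(1 + 2*Z))
G(o) = 215*o (G(o) = (-5*(-33 + 2*(-5)))*o = (-5*(-33 - 10))*o = (-5*(-43))*o = 215*o)
-149*37 + G(-10) = -149*37 + 215*(-10) = -5513 - 2150 = -7663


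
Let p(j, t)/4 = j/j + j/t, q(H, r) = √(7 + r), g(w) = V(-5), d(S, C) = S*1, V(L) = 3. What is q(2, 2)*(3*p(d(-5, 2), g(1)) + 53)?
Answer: 135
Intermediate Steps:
d(S, C) = S
g(w) = 3
p(j, t) = 4 + 4*j/t (p(j, t) = 4*(j/j + j/t) = 4*(1 + j/t) = 4 + 4*j/t)
q(2, 2)*(3*p(d(-5, 2), g(1)) + 53) = √(7 + 2)*(3*(4 + 4*(-5)/3) + 53) = √9*(3*(4 + 4*(-5)*(⅓)) + 53) = 3*(3*(4 - 20/3) + 53) = 3*(3*(-8/3) + 53) = 3*(-8 + 53) = 3*45 = 135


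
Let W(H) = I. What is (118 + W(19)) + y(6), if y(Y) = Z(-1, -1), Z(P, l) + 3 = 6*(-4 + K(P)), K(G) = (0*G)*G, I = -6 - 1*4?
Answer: 81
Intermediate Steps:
I = -10 (I = -6 - 4 = -10)
W(H) = -10
K(G) = 0 (K(G) = 0*G = 0)
Z(P, l) = -27 (Z(P, l) = -3 + 6*(-4 + 0) = -3 + 6*(-4) = -3 - 24 = -27)
y(Y) = -27
(118 + W(19)) + y(6) = (118 - 10) - 27 = 108 - 27 = 81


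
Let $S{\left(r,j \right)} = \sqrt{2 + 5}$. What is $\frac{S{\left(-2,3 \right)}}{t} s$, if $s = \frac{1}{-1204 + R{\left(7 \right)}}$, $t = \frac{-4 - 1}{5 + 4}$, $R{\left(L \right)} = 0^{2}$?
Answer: $\frac{9 \sqrt{7}}{6020} \approx 0.0039554$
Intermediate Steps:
$R{\left(L \right)} = 0$
$t = - \frac{5}{9} \approx -0.55556$
$S{\left(r,j \right)} = \sqrt{7}$
$s = - \frac{1}{1204}$ ($s = \frac{1}{-1204 + 0} = \frac{1}{-1204} = - \frac{1}{1204} \approx -0.00083056$)
$\frac{S{\left(-2,3 \right)}}{t} s = \frac{\sqrt{7}}{- \frac{5}{9}} \left(- \frac{1}{1204}\right) = \sqrt{7} \left(- \frac{9}{5}\right) \left(- \frac{1}{1204}\right) = - \frac{9 \sqrt{7}}{5} \left(- \frac{1}{1204}\right) = \frac{9 \sqrt{7}}{6020}$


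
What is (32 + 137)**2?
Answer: 28561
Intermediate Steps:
(32 + 137)**2 = 169**2 = 28561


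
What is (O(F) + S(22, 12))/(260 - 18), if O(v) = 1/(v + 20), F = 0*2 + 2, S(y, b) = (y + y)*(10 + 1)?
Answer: 10649/5324 ≈ 2.0002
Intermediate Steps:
S(y, b) = 22*y (S(y, b) = (2*y)*11 = 22*y)
F = 2 (F = 0 + 2 = 2)
O(v) = 1/(20 + v)
(O(F) + S(22, 12))/(260 - 18) = (1/(20 + 2) + 22*22)/(260 - 18) = (1/22 + 484)/242 = (1/22 + 484)*(1/242) = (10649/22)*(1/242) = 10649/5324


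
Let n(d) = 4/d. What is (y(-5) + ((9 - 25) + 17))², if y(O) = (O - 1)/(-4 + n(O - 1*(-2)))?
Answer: 289/64 ≈ 4.5156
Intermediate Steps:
y(O) = (-1 + O)/(-4 + 4/(2 + O)) (y(O) = (O - 1)/(-4 + 4/(O - 1*(-2))) = (-1 + O)/(-4 + 4/(O + 2)) = (-1 + O)/(-4 + 4/(2 + O)))
(y(-5) + ((9 - 25) + 17))² = ((2 - 1*(-5) - 1*(-5)²)/(4*(1 - 5)) + ((9 - 25) + 17))² = ((¼)*(2 + 5 - 1*25)/(-4) + (-16 + 17))² = ((¼)*(-¼)*(2 + 5 - 25) + 1)² = ((¼)*(-¼)*(-18) + 1)² = (9/8 + 1)² = (17/8)² = 289/64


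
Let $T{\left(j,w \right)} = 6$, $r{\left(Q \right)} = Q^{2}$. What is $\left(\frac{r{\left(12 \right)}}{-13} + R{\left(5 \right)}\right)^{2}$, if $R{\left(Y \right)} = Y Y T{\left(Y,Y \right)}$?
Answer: $\frac{3261636}{169} \approx 19300.0$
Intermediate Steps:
$R{\left(Y \right)} = 6 Y^{2}$ ($R{\left(Y \right)} = Y Y 6 = Y^{2} \cdot 6 = 6 Y^{2}$)
$\left(\frac{r{\left(12 \right)}}{-13} + R{\left(5 \right)}\right)^{2} = \left(\frac{12^{2}}{-13} + 6 \cdot 5^{2}\right)^{2} = \left(144 \left(- \frac{1}{13}\right) + 6 \cdot 25\right)^{2} = \left(- \frac{144}{13} + 150\right)^{2} = \left(\frac{1806}{13}\right)^{2} = \frac{3261636}{169}$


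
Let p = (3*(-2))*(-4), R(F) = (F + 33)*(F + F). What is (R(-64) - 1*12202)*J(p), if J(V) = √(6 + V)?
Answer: -8234*√30 ≈ -45100.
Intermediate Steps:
R(F) = 2*F*(33 + F) (R(F) = (33 + F)*(2*F) = 2*F*(33 + F))
p = 24 (p = -6*(-4) = 24)
(R(-64) - 1*12202)*J(p) = (2*(-64)*(33 - 64) - 1*12202)*√(6 + 24) = (2*(-64)*(-31) - 12202)*√30 = (3968 - 12202)*√30 = -8234*√30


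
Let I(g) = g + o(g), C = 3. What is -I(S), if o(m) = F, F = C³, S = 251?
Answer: -278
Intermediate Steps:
F = 27 (F = 3³ = 27)
o(m) = 27
I(g) = 27 + g (I(g) = g + 27 = 27 + g)
-I(S) = -(27 + 251) = -1*278 = -278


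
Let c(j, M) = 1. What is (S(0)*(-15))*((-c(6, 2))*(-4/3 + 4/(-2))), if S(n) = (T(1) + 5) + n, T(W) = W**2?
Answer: -300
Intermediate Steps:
S(n) = 6 + n (S(n) = (1**2 + 5) + n = (1 + 5) + n = 6 + n)
(S(0)*(-15))*((-c(6, 2))*(-4/3 + 4/(-2))) = ((6 + 0)*(-15))*((-1*1)*(-4/3 + 4/(-2))) = (6*(-15))*(-(-4*1/3 + 4*(-1/2))) = -(-90)*(-4/3 - 2) = -(-90)*(-10)/3 = -90*10/3 = -300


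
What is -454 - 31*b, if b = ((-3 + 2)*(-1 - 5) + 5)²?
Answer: -4205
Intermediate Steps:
b = 121 (b = (-1*(-6) + 5)² = (6 + 5)² = 11² = 121)
-454 - 31*b = -454 - 31*121 = -454 - 3751 = -4205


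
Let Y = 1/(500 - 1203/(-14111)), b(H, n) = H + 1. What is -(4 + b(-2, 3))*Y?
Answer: -42333/7056703 ≈ -0.0059990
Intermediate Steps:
b(H, n) = 1 + H
Y = 14111/7056703 (Y = 1/(500 - 1203*(-1/14111)) = 1/(500 + 1203/14111) = 1/(7056703/14111) = 14111/7056703 ≈ 0.0019997)
-(4 + b(-2, 3))*Y = -(4 + (1 - 2))*14111/7056703 = -(4 - 1)*14111/7056703 = -3*14111/7056703 = -1*42333/7056703 = -42333/7056703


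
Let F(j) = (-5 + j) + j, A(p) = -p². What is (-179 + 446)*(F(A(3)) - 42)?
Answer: -17355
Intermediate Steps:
F(j) = -5 + 2*j
(-179 + 446)*(F(A(3)) - 42) = (-179 + 446)*((-5 + 2*(-1*3²)) - 42) = 267*((-5 + 2*(-1*9)) - 42) = 267*((-5 + 2*(-9)) - 42) = 267*((-5 - 18) - 42) = 267*(-23 - 42) = 267*(-65) = -17355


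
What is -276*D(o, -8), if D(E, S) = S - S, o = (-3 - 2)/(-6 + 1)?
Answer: 0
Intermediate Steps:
o = 1 (o = -5/(-5) = -5*(-1/5) = 1)
D(E, S) = 0
-276*D(o, -8) = -276*0 = 0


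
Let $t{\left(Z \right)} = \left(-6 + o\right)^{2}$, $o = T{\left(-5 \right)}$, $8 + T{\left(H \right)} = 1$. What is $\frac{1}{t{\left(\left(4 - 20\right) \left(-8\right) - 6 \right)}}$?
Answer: $\frac{1}{169} \approx 0.0059172$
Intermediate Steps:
$T{\left(H \right)} = -7$ ($T{\left(H \right)} = -8 + 1 = -7$)
$o = -7$
$t{\left(Z \right)} = 169$ ($t{\left(Z \right)} = \left(-6 - 7\right)^{2} = \left(-13\right)^{2} = 169$)
$\frac{1}{t{\left(\left(4 - 20\right) \left(-8\right) - 6 \right)}} = \frac{1}{169}$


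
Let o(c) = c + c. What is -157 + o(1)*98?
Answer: 39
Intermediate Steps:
o(c) = 2*c
-157 + o(1)*98 = -157 + (2*1)*98 = -157 + 2*98 = -157 + 196 = 39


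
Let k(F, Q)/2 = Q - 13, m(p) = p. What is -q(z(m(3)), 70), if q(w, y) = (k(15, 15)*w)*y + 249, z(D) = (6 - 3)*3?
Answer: -2769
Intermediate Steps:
z(D) = 9 (z(D) = 3*3 = 9)
k(F, Q) = -26 + 2*Q (k(F, Q) = 2*(Q - 13) = 2*(-13 + Q) = -26 + 2*Q)
q(w, y) = 249 + 4*w*y (q(w, y) = ((-26 + 2*15)*w)*y + 249 = ((-26 + 30)*w)*y + 249 = (4*w)*y + 249 = 4*w*y + 249 = 249 + 4*w*y)
-q(z(m(3)), 70) = -(249 + 4*9*70) = -(249 + 2520) = -1*2769 = -2769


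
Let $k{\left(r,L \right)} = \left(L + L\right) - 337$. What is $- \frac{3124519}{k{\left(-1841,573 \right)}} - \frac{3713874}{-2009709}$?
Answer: $- \frac{2092123143635}{541951527} \approx -3860.4$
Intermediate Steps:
$k{\left(r,L \right)} = -337 + 2 L$ ($k{\left(r,L \right)} = 2 L - 337 = -337 + 2 L$)
$- \frac{3124519}{k{\left(-1841,573 \right)}} - \frac{3713874}{-2009709} = - \frac{3124519}{-337 + 2 \cdot 573} - \frac{3713874}{-2009709} = - \frac{3124519}{-337 + 1146} - - \frac{1237958}{669903} = - \frac{3124519}{809} + \frac{1237958}{669903} = - \frac{2092123143635}{541951527}$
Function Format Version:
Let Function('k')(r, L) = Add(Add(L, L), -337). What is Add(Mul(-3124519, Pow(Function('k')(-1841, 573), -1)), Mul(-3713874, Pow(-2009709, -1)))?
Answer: Rational(-2092123143635, 541951527) ≈ -3860.4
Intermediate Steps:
Function('k')(r, L) = Add(-337, Mul(2, L)) (Function('k')(r, L) = Add(Mul(2, L), -337) = Add(-337, Mul(2, L)))
Add(Mul(-3124519, Pow(Function('k')(-1841, 573), -1)), Mul(-3713874, Pow(-2009709, -1))) = Add(Mul(-3124519, Pow(Add(-337, Mul(2, 573)), -1)), Mul(-3713874, Pow(-2009709, -1))) = Add(Mul(-3124519, Pow(Add(-337, 1146), -1)), Mul(-3713874, Rational(-1, 2009709))) = Add(Mul(-3124519, Pow(809, -1)), Rational(1237958, 669903)) = Add(Mul(-3124519, Rational(1, 809)), Rational(1237958, 669903)) = Add(Rational(-3124519, 809), Rational(1237958, 669903)) = Rational(-2092123143635, 541951527)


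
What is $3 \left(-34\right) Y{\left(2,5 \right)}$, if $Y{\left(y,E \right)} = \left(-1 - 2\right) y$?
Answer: $612$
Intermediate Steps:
$Y{\left(y,E \right)} = - 3 y$
$3 \left(-34\right) Y{\left(2,5 \right)} = 3 \left(-34\right) \left(\left(-3\right) 2\right) = \left(-102\right) \left(-6\right) = 612$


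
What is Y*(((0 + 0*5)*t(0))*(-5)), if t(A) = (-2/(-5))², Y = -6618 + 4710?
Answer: 0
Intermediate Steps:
Y = -1908
t(A) = 4/25 (t(A) = (-2*(-⅕))² = (⅖)² = 4/25)
Y*(((0 + 0*5)*t(0))*(-5)) = -1908*(0 + 0*5)*(4/25)*(-5) = -1908*(0 + 0)*(4/25)*(-5) = -1908*0*(4/25)*(-5) = -0*(-5) = -1908*0 = 0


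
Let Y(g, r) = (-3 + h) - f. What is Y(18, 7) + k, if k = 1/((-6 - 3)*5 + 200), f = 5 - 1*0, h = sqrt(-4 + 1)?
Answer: -1239/155 + I*sqrt(3) ≈ -7.9935 + 1.732*I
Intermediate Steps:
h = I*sqrt(3) (h = sqrt(-3) = I*sqrt(3) ≈ 1.732*I)
f = 5 (f = 5 + 0 = 5)
k = 1/155 (k = 1/(-9*5 + 200) = 1/(-45 + 200) = 1/155 ≈ 0.0064516)
Y(g, r) = -8 + I*sqrt(3) (Y(g, r) = (-3 + I*sqrt(3)) - 1*5 = (-3 + I*sqrt(3)) - 5 = -8 + I*sqrt(3))
Y(18, 7) + k = (-8 + I*sqrt(3)) + 1/155 = -1239/155 + I*sqrt(3)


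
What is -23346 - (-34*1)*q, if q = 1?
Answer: -23312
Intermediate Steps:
-23346 - (-34*1)*q = -23346 - (-34*1) = -23346 - (-34) = -23346 - 1*(-34) = -23346 + 34 = -23312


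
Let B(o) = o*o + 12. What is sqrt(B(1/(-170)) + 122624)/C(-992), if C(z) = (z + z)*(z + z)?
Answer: sqrt(3544180401)/669163520 ≈ 8.8966e-5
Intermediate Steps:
C(z) = 4*z**2 (C(z) = (2*z)*(2*z) = 4*z**2)
B(o) = 12 + o**2 (B(o) = o**2 + 12 = 12 + o**2)
sqrt(B(1/(-170)) + 122624)/C(-992) = sqrt((12 + (1/(-170))**2) + 122624)/((4*(-992)**2)) = sqrt((12 + (-1/170)**2) + 122624)/((4*984064)) = sqrt((12 + 1/28900) + 122624)/3936256 = sqrt(346801/28900 + 122624)*(1/3936256) = sqrt(3544180401/28900)*(1/3936256) = (sqrt(3544180401)/170)*(1/3936256) = sqrt(3544180401)/669163520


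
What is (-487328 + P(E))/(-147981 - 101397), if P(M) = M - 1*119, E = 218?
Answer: 487229/249378 ≈ 1.9538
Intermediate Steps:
P(M) = -119 + M (P(M) = M - 119 = -119 + M)
(-487328 + P(E))/(-147981 - 101397) = (-487328 + (-119 + 218))/(-147981 - 101397) = (-487328 + 99)/(-249378) = -487229*(-1/249378) = 487229/249378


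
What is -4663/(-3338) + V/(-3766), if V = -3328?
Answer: 14334861/6285454 ≈ 2.2806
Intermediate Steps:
-4663/(-3338) + V/(-3766) = -4663/(-3338) - 3328/(-3766) = -4663*(-1/3338) - 3328*(-1/3766) = 4663/3338 + 1664/1883 = 14334861/6285454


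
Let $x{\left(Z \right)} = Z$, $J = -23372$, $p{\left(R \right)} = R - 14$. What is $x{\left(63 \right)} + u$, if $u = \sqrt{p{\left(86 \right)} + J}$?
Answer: $63 + 10 i \sqrt{233} \approx 63.0 + 152.64 i$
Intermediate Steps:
$p{\left(R \right)} = -14 + R$ ($p{\left(R \right)} = R - 14 = -14 + R$)
$u = 10 i \sqrt{233}$ ($u = \sqrt{\left(-14 + 86\right) - 23372} = \sqrt{72 - 23372} = \sqrt{-23300} = 10 i \sqrt{233} \approx 152.64 i$)
$x{\left(63 \right)} + u = 63 + 10 i \sqrt{233}$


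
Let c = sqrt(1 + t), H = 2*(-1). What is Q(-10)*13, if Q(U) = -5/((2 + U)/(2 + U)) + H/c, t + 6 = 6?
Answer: -91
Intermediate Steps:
t = 0 (t = -6 + 6 = 0)
H = -2
c = 1 (c = sqrt(1 + 0) = sqrt(1) = 1)
Q(U) = -7 (Q(U) = -5/((2 + U)/(2 + U)) - 2/1 = -5/1 - 2*1 = -5*1 - 2 = -5 - 2 = -7)
Q(-10)*13 = -7*13 = -91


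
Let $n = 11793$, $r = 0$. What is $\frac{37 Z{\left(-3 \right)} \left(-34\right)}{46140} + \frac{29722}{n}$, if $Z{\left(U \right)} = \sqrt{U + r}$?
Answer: $\frac{29722}{11793} - \frac{629 i \sqrt{3}}{23070} \approx 2.5203 - 0.047224 i$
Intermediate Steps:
$Z{\left(U \right)} = \sqrt{U}$ ($Z{\left(U \right)} = \sqrt{U + 0} = \sqrt{U}$)
$\frac{37 Z{\left(-3 \right)} \left(-34\right)}{46140} + \frac{29722}{n} = \frac{37 \sqrt{-3} \left(-34\right)}{46140} + \frac{29722}{11793} = 37 i \sqrt{3} \left(-34\right) \frac{1}{46140} + 29722 \cdot \frac{1}{11793} = 37 i \sqrt{3} \left(-34\right) \frac{1}{46140} + \frac{29722}{11793} = - 1258 i \sqrt{3} \cdot \frac{1}{46140} + \frac{29722}{11793} = - \frac{629 i \sqrt{3}}{23070} + \frac{29722}{11793} = \frac{29722}{11793} - \frac{629 i \sqrt{3}}{23070}$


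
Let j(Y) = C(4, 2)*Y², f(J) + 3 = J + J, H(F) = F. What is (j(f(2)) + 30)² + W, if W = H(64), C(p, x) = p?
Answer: 1220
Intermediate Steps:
f(J) = -3 + 2*J (f(J) = -3 + (J + J) = -3 + 2*J)
W = 64
j(Y) = 4*Y²
(j(f(2)) + 30)² + W = (4*(-3 + 2*2)² + 30)² + 64 = (4*(-3 + 4)² + 30)² + 64 = (4*1² + 30)² + 64 = (4*1 + 30)² + 64 = (4 + 30)² + 64 = 34² + 64 = 1156 + 64 = 1220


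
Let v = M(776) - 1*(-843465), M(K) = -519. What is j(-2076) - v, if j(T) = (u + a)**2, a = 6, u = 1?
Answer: -842897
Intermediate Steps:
j(T) = 49 (j(T) = (1 + 6)**2 = 7**2 = 49)
v = 842946 (v = -519 - 1*(-843465) = -519 + 843465 = 842946)
j(-2076) - v = 49 - 1*842946 = 49 - 842946 = -842897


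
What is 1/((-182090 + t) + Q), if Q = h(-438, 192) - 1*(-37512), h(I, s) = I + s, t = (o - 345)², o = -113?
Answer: 1/64940 ≈ 1.5399e-5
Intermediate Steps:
t = 209764 (t = (-113 - 345)² = (-458)² = 209764)
Q = 37266 (Q = (-438 + 192) - 1*(-37512) = -246 + 37512 = 37266)
1/((-182090 + t) + Q) = 1/((-182090 + 209764) + 37266) = 1/(27674 + 37266) = 1/64940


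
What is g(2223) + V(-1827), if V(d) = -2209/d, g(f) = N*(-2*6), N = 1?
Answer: -19715/1827 ≈ -10.791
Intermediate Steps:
g(f) = -12 (g(f) = 1*(-2*6) = 1*(-12) = -12)
g(2223) + V(-1827) = -12 - 2209/(-1827) = -12 - 2209*(-1/1827) = -12 + 2209/1827 = -19715/1827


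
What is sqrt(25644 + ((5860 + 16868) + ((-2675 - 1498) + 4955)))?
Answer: sqrt(49154) ≈ 221.71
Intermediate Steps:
sqrt(25644 + ((5860 + 16868) + ((-2675 - 1498) + 4955))) = sqrt(25644 + (22728 + (-4173 + 4955))) = sqrt(25644 + (22728 + 782)) = sqrt(25644 + 23510) = sqrt(49154)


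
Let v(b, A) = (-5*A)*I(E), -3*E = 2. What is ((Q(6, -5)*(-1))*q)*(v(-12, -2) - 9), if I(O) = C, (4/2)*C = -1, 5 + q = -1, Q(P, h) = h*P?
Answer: 2520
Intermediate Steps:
E = -⅔ (E = -⅓*2 = -⅔ ≈ -0.66667)
Q(P, h) = P*h
q = -6 (q = -5 - 1 = -6)
C = -½ (C = (½)*(-1) = -½ ≈ -0.50000)
I(O) = -½
v(b, A) = 5*A/2 (v(b, A) = -5*A*(-½) = 5*A/2)
((Q(6, -5)*(-1))*q)*(v(-12, -2) - 9) = (((6*(-5))*(-1))*(-6))*((5/2)*(-2) - 9) = (-30*(-1)*(-6))*(-5 - 9) = (30*(-6))*(-14) = -180*(-14) = 2520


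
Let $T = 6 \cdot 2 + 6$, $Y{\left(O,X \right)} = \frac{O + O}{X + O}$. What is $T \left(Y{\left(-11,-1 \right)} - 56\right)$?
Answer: $-975$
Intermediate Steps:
$Y{\left(O,X \right)} = \frac{2 O}{O + X}$
$T = 18$ ($T = 12 + 6 = 18$)
$T \left(Y{\left(-11,-1 \right)} - 56\right) = 18 \left(2 \left(-11\right) \frac{1}{-11 - 1} - 56\right) = 18 \left(2 \left(-11\right) \frac{1}{-12} - 56\right) = 18 \left(2 \left(-11\right) \left(- \frac{1}{12}\right) - 56\right) = 18 \left(\frac{11}{6} - 56\right) = 18 \left(- \frac{325}{6}\right) = -975$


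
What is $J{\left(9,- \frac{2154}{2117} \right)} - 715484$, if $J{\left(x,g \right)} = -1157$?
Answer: $-716641$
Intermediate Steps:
$J{\left(9,- \frac{2154}{2117} \right)} - 715484 = -1157 - 715484 = -716641$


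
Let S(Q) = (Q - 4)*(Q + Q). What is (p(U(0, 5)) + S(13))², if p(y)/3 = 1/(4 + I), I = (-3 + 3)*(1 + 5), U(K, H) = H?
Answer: 881721/16 ≈ 55108.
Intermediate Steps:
S(Q) = 2*Q*(-4 + Q) (S(Q) = (-4 + Q)*(2*Q) = 2*Q*(-4 + Q))
I = 0 (I = 0*6 = 0)
p(y) = ¾ (p(y) = 3/(4 + 0) = 3/4 = 3*(¼) = ¾)
(p(U(0, 5)) + S(13))² = (¾ + 2*13*(-4 + 13))² = (¾ + 2*13*9)² = (¾ + 234)² = (939/4)² = 881721/16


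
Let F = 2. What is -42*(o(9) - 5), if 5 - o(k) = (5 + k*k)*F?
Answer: 7224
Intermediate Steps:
o(k) = -5 - 2*k² (o(k) = 5 - (5 + k*k)*2 = 5 - (5 + k²)*2 = 5 - (10 + 2*k²) = 5 + (-10 - 2*k²) = -5 - 2*k²)
-42*(o(9) - 5) = -42*((-5 - 2*9²) - 5) = -42*((-5 - 2*81) - 5) = -42*((-5 - 162) - 5) = -42*(-167 - 5) = -42*(-172) = 7224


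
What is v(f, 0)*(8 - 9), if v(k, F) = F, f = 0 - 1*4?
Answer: 0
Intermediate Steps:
f = -4 (f = 0 - 4 = -4)
v(f, 0)*(8 - 9) = 0*(8 - 9) = 0*(-1) = 0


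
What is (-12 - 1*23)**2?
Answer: 1225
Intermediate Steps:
(-12 - 1*23)**2 = (-12 - 23)**2 = (-35)**2 = 1225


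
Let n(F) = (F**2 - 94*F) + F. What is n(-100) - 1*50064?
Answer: -30764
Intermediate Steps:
n(F) = F**2 - 93*F
n(-100) - 1*50064 = -100*(-93 - 100) - 1*50064 = -100*(-193) - 50064 = 19300 - 50064 = -30764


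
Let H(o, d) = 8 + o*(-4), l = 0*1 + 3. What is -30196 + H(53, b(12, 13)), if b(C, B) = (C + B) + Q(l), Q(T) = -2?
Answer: -30400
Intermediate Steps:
l = 3 (l = 0 + 3 = 3)
b(C, B) = -2 + B + C (b(C, B) = (C + B) - 2 = (B + C) - 2 = -2 + B + C)
H(o, d) = 8 - 4*o
-30196 + H(53, b(12, 13)) = -30196 + (8 - 4*53) = -30196 + (8 - 212) = -30196 - 204 = -30400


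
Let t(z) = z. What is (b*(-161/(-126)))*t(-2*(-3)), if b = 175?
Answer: 4025/3 ≈ 1341.7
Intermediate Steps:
(b*(-161/(-126)))*t(-2*(-3)) = (175*(-161/(-126)))*(-2*(-3)) = (175*(-161*(-1/126)))*6 = (175*(23/18))*6 = (4025/18)*6 = 4025/3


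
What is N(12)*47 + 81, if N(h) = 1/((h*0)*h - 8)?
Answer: 601/8 ≈ 75.125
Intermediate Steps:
N(h) = -⅛ (N(h) = 1/(0*h - 8) = 1/(0 - 8) = 1/(-8) = -⅛)
N(12)*47 + 81 = -⅛*47 + 81 = -47/8 + 81 = 601/8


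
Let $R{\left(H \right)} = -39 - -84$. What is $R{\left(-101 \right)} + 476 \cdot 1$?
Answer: $521$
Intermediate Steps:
$R{\left(H \right)} = 45$ ($R{\left(H \right)} = -39 + 84 = 45$)
$R{\left(-101 \right)} + 476 \cdot 1 = 45 + 476 \cdot 1 = 45 + 476 = 521$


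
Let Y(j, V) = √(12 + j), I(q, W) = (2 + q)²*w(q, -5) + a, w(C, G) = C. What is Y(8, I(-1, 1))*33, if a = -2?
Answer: 66*√5 ≈ 147.58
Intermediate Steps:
I(q, W) = -2 + q*(2 + q)² (I(q, W) = (2 + q)²*q - 2 = q*(2 + q)² - 2 = -2 + q*(2 + q)²)
Y(8, I(-1, 1))*33 = √(12 + 8)*33 = √20*33 = (2*√5)*33 = 66*√5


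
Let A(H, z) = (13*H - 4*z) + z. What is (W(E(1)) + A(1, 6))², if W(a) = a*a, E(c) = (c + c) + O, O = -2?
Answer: 25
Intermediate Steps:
A(H, z) = -3*z + 13*H (A(H, z) = (-4*z + 13*H) + z = -3*z + 13*H)
E(c) = -2 + 2*c (E(c) = (c + c) - 2 = 2*c - 2 = -2 + 2*c)
W(a) = a²
(W(E(1)) + A(1, 6))² = ((-2 + 2*1)² + (-3*6 + 13*1))² = ((-2 + 2)² + (-18 + 13))² = (0² - 5)² = (0 - 5)² = (-5)² = 25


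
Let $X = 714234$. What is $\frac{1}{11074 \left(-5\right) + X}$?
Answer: $\frac{1}{658864} \approx 1.5178 \cdot 10^{-6}$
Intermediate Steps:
$\frac{1}{11074 \left(-5\right) + X} = \frac{1}{11074 \left(-5\right) + 714234} = \frac{1}{-55370 + 714234} = \frac{1}{658864}$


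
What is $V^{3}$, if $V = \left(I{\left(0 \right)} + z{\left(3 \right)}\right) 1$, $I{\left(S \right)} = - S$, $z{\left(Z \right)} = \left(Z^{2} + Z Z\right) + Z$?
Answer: $9261$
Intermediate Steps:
$z{\left(Z \right)} = Z + 2 Z^{2}$ ($z{\left(Z \right)} = \left(Z^{2} + Z^{2}\right) + Z = 2 Z^{2} + Z = Z + 2 Z^{2}$)
$V = 21$ ($V = \left(\left(-1\right) 0 + 3 \left(1 + 2 \cdot 3\right)\right) 1 = \left(0 + 3 \left(1 + 6\right)\right) 1 = \left(0 + 3 \cdot 7\right) 1 = \left(0 + 21\right) 1 = 21 \cdot 1 = 21$)
$V^{3} = 21^{3} = 9261$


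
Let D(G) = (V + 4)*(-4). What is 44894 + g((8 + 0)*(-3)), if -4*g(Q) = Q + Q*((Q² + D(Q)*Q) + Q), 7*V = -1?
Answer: 353036/7 ≈ 50434.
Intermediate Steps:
V = -⅐ (V = (⅐)*(-1) = -⅐ ≈ -0.14286)
D(G) = -108/7 (D(G) = (-⅐ + 4)*(-4) = (27/7)*(-4) = -108/7)
g(Q) = -Q/4 - Q*(Q² - 101*Q/7)/4 (g(Q) = -(Q + Q*((Q² - 108*Q/7) + Q))/4 = -(Q + Q*(Q² - 101*Q/7))/4 = -Q/4 - Q*(Q² - 101*Q/7)/4)
44894 + g((8 + 0)*(-3)) = 44894 + ((8 + 0)*(-3))*(-7 - 7*9*(8 + 0)² + 101*((8 + 0)*(-3)))/28 = 44894 + (8*(-3))*(-7 - 7*(8*(-3))² + 101*(8*(-3)))/28 = 44894 + (1/28)*(-24)*(-7 - 7*(-24)² + 101*(-24)) = 44894 + (1/28)*(-24)*(-7 - 7*576 - 2424) = 44894 + (1/28)*(-24)*(-7 - 4032 - 2424) = 44894 + (1/28)*(-24)*(-6463) = 44894 + 38778/7 = 353036/7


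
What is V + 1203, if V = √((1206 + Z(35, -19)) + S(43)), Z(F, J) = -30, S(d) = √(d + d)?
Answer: 1203 + √(1176 + √86) ≈ 1237.4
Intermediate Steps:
S(d) = √2*√d (S(d) = √(2*d) = √2*√d)
V = √(1176 + √86) (V = √((1206 - 30) + √2*√43) = √(1176 + √86) ≈ 34.428)
V + 1203 = √(1176 + √86) + 1203 = 1203 + √(1176 + √86)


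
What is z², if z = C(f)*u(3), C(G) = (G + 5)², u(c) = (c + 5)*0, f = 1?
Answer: 0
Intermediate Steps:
u(c) = 0 (u(c) = (5 + c)*0 = 0)
C(G) = (5 + G)²
z = 0 (z = (5 + 1)²*0 = 6²*0 = 36*0 = 0)
z² = 0² = 0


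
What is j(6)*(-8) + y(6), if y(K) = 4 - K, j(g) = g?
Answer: -50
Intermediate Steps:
j(6)*(-8) + y(6) = 6*(-8) + (4 - 1*6) = -48 + (4 - 6) = -48 - 2 = -50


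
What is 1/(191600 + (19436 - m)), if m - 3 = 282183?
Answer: -1/71150 ≈ -1.4055e-5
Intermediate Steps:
m = 282186 (m = 3 + 282183 = 282186)
1/(191600 + (19436 - m)) = 1/(191600 + (19436 - 1*282186)) = 1/(191600 + (19436 - 282186)) = 1/(191600 - 262750) = 1/(-71150) = -1/71150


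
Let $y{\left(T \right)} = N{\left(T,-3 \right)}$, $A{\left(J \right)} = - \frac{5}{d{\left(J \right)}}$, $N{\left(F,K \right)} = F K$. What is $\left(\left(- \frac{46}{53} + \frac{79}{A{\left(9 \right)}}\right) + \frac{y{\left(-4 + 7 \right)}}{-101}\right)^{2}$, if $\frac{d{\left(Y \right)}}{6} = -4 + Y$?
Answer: $\frac{6459176503081}{28654609} \approx 2.2542 \cdot 10^{5}$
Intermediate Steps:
$d{\left(Y \right)} = -24 + 6 Y$ ($d{\left(Y \right)} = 6 \left(-4 + Y\right) = -24 + 6 Y$)
$A{\left(J \right)} = - \frac{5}{-24 + 6 J}$
$y{\left(T \right)} = - 3 T$ ($y{\left(T \right)} = T \left(-3\right) = - 3 T$)
$\left(\left(- \frac{46}{53} + \frac{79}{A{\left(9 \right)}}\right) + \frac{y{\left(-4 + 7 \right)}}{-101}\right)^{2} = \left(\left(- \frac{46}{53} + \frac{79}{\left(-5\right) \frac{1}{-24 + 6 \cdot 9}}\right) + \frac{\left(-3\right) \left(-4 + 7\right)}{-101}\right)^{2} = \left(\left(\left(-46\right) \frac{1}{53} + \frac{79}{\left(-5\right) \frac{1}{-24 + 54}}\right) + \left(-3\right) 3 \left(- \frac{1}{101}\right)\right)^{2} = \left(\left(- \frac{46}{53} + \frac{79}{\left(-5\right) \frac{1}{30}}\right) - - \frac{9}{101}\right)^{2} = \left(\left(- \frac{46}{53} + \frac{79}{\left(-5\right) \frac{1}{30}}\right) + \frac{9}{101}\right)^{2} = \left(\left(- \frac{46}{53} + \frac{79}{- \frac{1}{6}}\right) + \frac{9}{101}\right)^{2} = \left(\left(- \frac{46}{53} + 79 \left(-6\right)\right) + \frac{9}{101}\right)^{2} = \left(\left(- \frac{46}{53} - 474\right) + \frac{9}{101}\right)^{2} = \left(- \frac{25168}{53} + \frac{9}{101}\right)^{2} = \left(- \frac{2541491}{5353}\right)^{2} = \frac{6459176503081}{28654609}$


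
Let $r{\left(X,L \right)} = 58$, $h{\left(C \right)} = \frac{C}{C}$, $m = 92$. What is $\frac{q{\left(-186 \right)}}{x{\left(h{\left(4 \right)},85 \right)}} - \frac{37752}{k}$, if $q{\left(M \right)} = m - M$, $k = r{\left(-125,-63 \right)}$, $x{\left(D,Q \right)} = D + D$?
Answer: $- \frac{14845}{29} \approx -511.9$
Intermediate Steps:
$h{\left(C \right)} = 1$
$x{\left(D,Q \right)} = 2 D$
$k = 58$
$q{\left(M \right)} = 92 - M$
$\frac{q{\left(-186 \right)}}{x{\left(h{\left(4 \right)},85 \right)}} - \frac{37752}{k} = \frac{92 - -186}{2 \cdot 1} - \frac{37752}{58} = \frac{92 + 186}{2} - \frac{18876}{29} = 278 \cdot \frac{1}{2} - \frac{18876}{29} = 139 - \frac{18876}{29} = - \frac{14845}{29}$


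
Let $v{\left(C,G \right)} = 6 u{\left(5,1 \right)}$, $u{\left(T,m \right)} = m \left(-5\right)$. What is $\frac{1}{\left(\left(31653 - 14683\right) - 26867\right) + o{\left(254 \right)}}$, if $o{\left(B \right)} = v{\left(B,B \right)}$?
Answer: $- \frac{1}{9927} \approx -0.00010074$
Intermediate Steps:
$u{\left(T,m \right)} = - 5 m$
$v{\left(C,G \right)} = -30$ ($v{\left(C,G \right)} = 6 \left(\left(-5\right) 1\right) = 6 \left(-5\right) = -30$)
$o{\left(B \right)} = -30$
$\frac{1}{\left(\left(31653 - 14683\right) - 26867\right) + o{\left(254 \right)}} = \frac{1}{\left(\left(31653 - 14683\right) - 26867\right) - 30} = \frac{1}{\left(16970 - 26867\right) - 30} = \frac{1}{-9897 - 30} = \frac{1}{-9927} = - \frac{1}{9927}$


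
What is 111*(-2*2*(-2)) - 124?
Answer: 764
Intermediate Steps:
111*(-2*2*(-2)) - 124 = 111*(-4*(-2)) - 124 = 111*8 - 124 = 888 - 124 = 764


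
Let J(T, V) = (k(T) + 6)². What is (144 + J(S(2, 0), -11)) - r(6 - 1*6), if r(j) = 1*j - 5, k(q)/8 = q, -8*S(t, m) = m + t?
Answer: 165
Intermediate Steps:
S(t, m) = -m/8 - t/8 (S(t, m) = -(m + t)/8 = -m/8 - t/8)
k(q) = 8*q
J(T, V) = (6 + 8*T)² (J(T, V) = (8*T + 6)² = (6 + 8*T)²)
r(j) = -5 + j (r(j) = j - 5 = -5 + j)
(144 + J(S(2, 0), -11)) - r(6 - 1*6) = (144 + 4*(3 + 4*(-⅛*0 - ⅛*2))²) - (-5 + (6 - 1*6)) = (144 + 4*(3 + 4*(0 - ¼))²) - (-5 + (6 - 6)) = (144 + 4*(3 + 4*(-¼))²) - (-5 + 0) = (144 + 4*(3 - 1)²) - 1*(-5) = (144 + 4*2²) + 5 = (144 + 4*4) + 5 = (144 + 16) + 5 = 160 + 5 = 165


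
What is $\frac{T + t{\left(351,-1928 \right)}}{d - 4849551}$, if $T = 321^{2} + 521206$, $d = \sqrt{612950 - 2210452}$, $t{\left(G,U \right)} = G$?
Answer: $- \frac{3029019855498}{23518146499103} - \frac{624598 i \sqrt{1597502}}{23518146499103} \approx -0.12879 - 3.3567 \cdot 10^{-5} i$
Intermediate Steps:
$d = i \sqrt{1597502}$ ($d = \sqrt{-1597502} = i \sqrt{1597502} \approx 1263.9 i$)
$T = 624247$ ($T = 103041 + 521206 = 624247$)
$\frac{T + t{\left(351,-1928 \right)}}{d - 4849551} = \frac{624247 + 351}{i \sqrt{1597502} - 4849551} = \frac{624598}{-4849551 + i \sqrt{1597502}}$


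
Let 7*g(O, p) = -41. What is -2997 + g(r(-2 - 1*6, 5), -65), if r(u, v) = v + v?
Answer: -21020/7 ≈ -3002.9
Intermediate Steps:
r(u, v) = 2*v
g(O, p) = -41/7 (g(O, p) = (⅐)*(-41) = -41/7)
-2997 + g(r(-2 - 1*6, 5), -65) = -2997 - 41/7 = -21020/7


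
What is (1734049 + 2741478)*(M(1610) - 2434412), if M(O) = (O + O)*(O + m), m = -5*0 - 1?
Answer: 12292339241336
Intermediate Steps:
m = -1 (m = 0 - 1 = -1)
M(O) = 2*O*(-1 + O) (M(O) = (O + O)*(O - 1) = (2*O)*(-1 + O) = 2*O*(-1 + O))
(1734049 + 2741478)*(M(1610) - 2434412) = (1734049 + 2741478)*(2*1610*(-1 + 1610) - 2434412) = 4475527*(2*1610*1609 - 2434412) = 4475527*(5180980 - 2434412) = 4475527*2746568 = 12292339241336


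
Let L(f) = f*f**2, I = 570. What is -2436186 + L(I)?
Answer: 182756814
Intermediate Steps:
L(f) = f**3
-2436186 + L(I) = -2436186 + 570**3 = -2436186 + 185193000 = 182756814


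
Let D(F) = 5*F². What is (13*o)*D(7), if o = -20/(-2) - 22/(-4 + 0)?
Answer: 98735/2 ≈ 49368.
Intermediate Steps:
o = 31/2 (o = -20*(-½) - 22/(-4) = 10 - 22*(-¼) = 10 + 11/2 = 31/2 ≈ 15.500)
(13*o)*D(7) = (13*(31/2))*(5*7²) = 403*(5*49)/2 = (403/2)*245 = 98735/2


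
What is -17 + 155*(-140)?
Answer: -21717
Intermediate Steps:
-17 + 155*(-140) = -17 - 21700 = -21717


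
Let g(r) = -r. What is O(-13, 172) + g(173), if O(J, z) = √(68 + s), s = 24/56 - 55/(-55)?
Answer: -173 + 9*√42/7 ≈ -164.67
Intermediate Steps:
s = 10/7 (s = 24*(1/56) - 55*(-1/55) = 3/7 + 1 = 10/7 ≈ 1.4286)
O(J, z) = 9*√42/7 (O(J, z) = √(68 + 10/7) = √(486/7) = 9*√42/7)
O(-13, 172) + g(173) = 9*√42/7 - 1*173 = 9*√42/7 - 173 = -173 + 9*√42/7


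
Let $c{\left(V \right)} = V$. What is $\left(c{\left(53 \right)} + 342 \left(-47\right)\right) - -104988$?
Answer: $88967$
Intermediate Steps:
$\left(c{\left(53 \right)} + 342 \left(-47\right)\right) - -104988 = \left(53 + 342 \left(-47\right)\right) - -104988 = \left(53 - 16074\right) + 104988 = -16021 + 104988 = 88967$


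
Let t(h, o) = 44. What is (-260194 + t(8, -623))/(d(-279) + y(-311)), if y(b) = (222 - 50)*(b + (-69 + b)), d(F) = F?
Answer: 260150/119131 ≈ 2.1837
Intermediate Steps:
y(b) = -11868 + 344*b (y(b) = 172*(-69 + 2*b) = -11868 + 344*b)
(-260194 + t(8, -623))/(d(-279) + y(-311)) = (-260194 + 44)/(-279 + (-11868 + 344*(-311))) = -260150/(-279 + (-11868 - 106984)) = -260150/(-279 - 118852) = -260150/(-119131) = -260150*(-1/119131) = 260150/119131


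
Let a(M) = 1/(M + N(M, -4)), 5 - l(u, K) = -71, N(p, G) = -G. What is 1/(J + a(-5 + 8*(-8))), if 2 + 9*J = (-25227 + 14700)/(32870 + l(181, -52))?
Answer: -2141490/584861 ≈ -3.6615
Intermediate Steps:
l(u, K) = 76 (l(u, K) = 5 - 1*(-71) = 5 + 71 = 76)
J = -8491/32946 (J = -2/9 + ((-25227 + 14700)/(32870 + 76))/9 = -2/9 + (-10527/32946)/9 = -2/9 + (-10527*1/32946)/9 = -2/9 + (1/9)*(-3509/10982) = -2/9 - 3509/98838 = -8491/32946 ≈ -0.25772)
a(M) = 1/(4 + M) (a(M) = 1/(M - 1*(-4)) = 1/(M + 4) = 1/(4 + M))
1/(J + a(-5 + 8*(-8))) = 1/(-8491/32946 + 1/(4 + (-5 + 8*(-8)))) = 1/(-8491/32946 + 1/(4 + (-5 - 64))) = 1/(-8491/32946 + 1/(4 - 69)) = 1/(-8491/32946 + 1/(-65)) = 1/(-8491/32946 - 1/65) = 1/(-584861/2141490) = -2141490/584861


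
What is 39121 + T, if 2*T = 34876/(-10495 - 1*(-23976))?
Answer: 527407639/13481 ≈ 39122.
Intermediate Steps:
T = 17438/13481 (T = (34876/(-10495 - 1*(-23976)))/2 = (34876/(-10495 + 23976))/2 = (34876/13481)/2 = (34876*(1/13481))/2 = (1/2)*(34876/13481) = 17438/13481 ≈ 1.2935)
39121 + T = 39121 + 17438/13481 = 527407639/13481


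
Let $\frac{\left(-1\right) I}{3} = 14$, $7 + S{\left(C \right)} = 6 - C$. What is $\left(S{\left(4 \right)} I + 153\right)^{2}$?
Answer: $131769$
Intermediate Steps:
$S{\left(C \right)} = -1 - C$ ($S{\left(C \right)} = -7 - \left(-6 + C\right) = -1 - C$)
$I = -42$ ($I = \left(-3\right) 14 = -42$)
$\left(S{\left(4 \right)} I + 153\right)^{2} = \left(\left(-1 - 4\right) \left(-42\right) + 153\right)^{2} = \left(\left(-5\right) \left(-42\right) + 153\right)^{2} = \left(210 + 153\right)^{2} = 363^{2} = 131769$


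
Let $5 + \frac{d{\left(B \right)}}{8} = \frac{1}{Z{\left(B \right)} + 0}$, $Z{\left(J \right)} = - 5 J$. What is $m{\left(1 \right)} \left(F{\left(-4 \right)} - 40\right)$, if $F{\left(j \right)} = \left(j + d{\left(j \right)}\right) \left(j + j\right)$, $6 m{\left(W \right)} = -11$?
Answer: $- \frac{8492}{15} \approx -566.13$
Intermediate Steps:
$m{\left(W \right)} = - \frac{11}{6}$ ($m{\left(W \right)} = \frac{1}{6} \left(-11\right) = - \frac{11}{6}$)
$d{\left(B \right)} = -40 - \frac{8}{5 B}$ ($d{\left(B \right)} = -40 + \frac{8}{- 5 B + 0} = -40 + \frac{8}{\left(-5\right) B} = -40 + 8 \left(- \frac{1}{5 B}\right) = -40 - \frac{8}{5 B}$)
$F{\left(j \right)} = 2 j \left(-40 + j - \frac{8}{5 j}\right)$ ($F{\left(j \right)} = \left(j - \left(40 + \frac{8}{5 j}\right)\right) \left(j + j\right) = \left(-40 + j - \frac{8}{5 j}\right) 2 j = 2 j \left(-40 + j - \frac{8}{5 j}\right)$)
$m{\left(1 \right)} \left(F{\left(-4 \right)} - 40\right) = - \frac{11 \left(\left(- \frac{16}{5} + 2 \left(-4\right) \left(-40 - 4\right)\right) - 40\right)}{6} = - \frac{11 \left(\left(- \frac{16}{5} + 2 \left(-4\right) \left(-44\right)\right) - 40\right)}{6} = - \frac{11 \left(\left(- \frac{16}{5} + 352\right) - 40\right)}{6} = - \frac{11 \left(\frac{1744}{5} - 40\right)}{6} = \left(- \frac{11}{6}\right) \frac{1544}{5} = - \frac{8492}{15}$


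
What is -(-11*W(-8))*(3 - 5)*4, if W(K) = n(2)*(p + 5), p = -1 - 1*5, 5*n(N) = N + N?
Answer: 352/5 ≈ 70.400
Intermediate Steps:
n(N) = 2*N/5 (n(N) = (N + N)/5 = (2*N)/5 = 2*N/5)
p = -6 (p = -1 - 5 = -6)
W(K) = -⅘ (W(K) = ((⅖)*2)*(-6 + 5) = (⅘)*(-1) = -⅘)
-(-11*W(-8))*(3 - 5)*4 = -(-11*(-⅘))*(3 - 5)*4 = -44*(-2*4)/5 = -44*(-8)/5 = -1*(-352/5) = 352/5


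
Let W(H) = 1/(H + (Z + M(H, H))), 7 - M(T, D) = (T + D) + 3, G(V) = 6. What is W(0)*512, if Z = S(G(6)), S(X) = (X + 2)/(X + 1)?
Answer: 896/9 ≈ 99.556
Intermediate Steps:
S(X) = (2 + X)/(1 + X)
M(T, D) = 4 - D - T (M(T, D) = 7 - ((T + D) + 3) = 7 - ((D + T) + 3) = 7 - (3 + D + T) = 7 + (-3 - D - T) = 4 - D - T)
Z = 8/7 (Z = (2 + 6)/(1 + 6) = 8/7 ≈ 1.1429)
W(H) = 1/(36/7 - H) (W(H) = 1/(H + (8/7 + (4 - H - H))) = 1/(H + (8/7 + (4 - 2*H))) = 1/(H + (36/7 - 2*H)) = 1/(36/7 - H))
W(0)*512 = (7/(36 - 7*0))*512 = (7/(36 + 0))*512 = (7/36)*512 = 896/9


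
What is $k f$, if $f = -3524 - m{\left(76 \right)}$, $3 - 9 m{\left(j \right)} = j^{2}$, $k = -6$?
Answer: $\frac{51886}{3} \approx 17295.0$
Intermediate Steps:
$m{\left(j \right)} = \frac{1}{3} - \frac{j^{2}}{9}$
$f = - \frac{25943}{9}$ ($f = -3524 - \left(\frac{1}{3} - \frac{76^{2}}{9}\right) = -3524 - \left(\frac{1}{3} - \frac{5776}{9}\right) = -3524 - - \frac{5773}{9} = -3524 + \frac{5773}{9} = - \frac{25943}{9} \approx -2882.6$)
$k f = \left(-6\right) \left(- \frac{25943}{9}\right) = \frac{51886}{3}$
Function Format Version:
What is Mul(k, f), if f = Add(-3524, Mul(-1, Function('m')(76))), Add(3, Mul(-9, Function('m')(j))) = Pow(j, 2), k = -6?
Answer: Rational(51886, 3) ≈ 17295.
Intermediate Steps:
Function('m')(j) = Add(Rational(1, 3), Mul(Rational(-1, 9), Pow(j, 2)))
f = Rational(-25943, 9) (f = Add(-3524, Mul(-1, Add(Rational(1, 3), Mul(Rational(-1, 9), Pow(76, 2))))) = Add(-3524, Mul(-1, Add(Rational(1, 3), Mul(Rational(-1, 9), 5776)))) = Add(-3524, Mul(-1, Add(Rational(1, 3), Rational(-5776, 9)))) = Add(-3524, Mul(-1, Rational(-5773, 9))) = Add(-3524, Rational(5773, 9)) = Rational(-25943, 9) ≈ -2882.6)
Mul(k, f) = Mul(-6, Rational(-25943, 9)) = Rational(51886, 3)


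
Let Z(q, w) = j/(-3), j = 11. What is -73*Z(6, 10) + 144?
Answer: 1235/3 ≈ 411.67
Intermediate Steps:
Z(q, w) = -11/3 (Z(q, w) = 11/(-3) = 11*(-⅓) = -11/3)
-73*Z(6, 10) + 144 = -73*(-11/3) + 144 = 803/3 + 144 = 1235/3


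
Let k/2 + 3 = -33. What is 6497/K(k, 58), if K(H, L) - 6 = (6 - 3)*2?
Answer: 6497/12 ≈ 541.42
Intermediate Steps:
k = -72 (k = -6 + 2*(-33) = -6 - 66 = -72)
K(H, L) = 12 (K(H, L) = 6 + (6 - 3)*2 = 6 + 3*2 = 6 + 6 = 12)
6497/K(k, 58) = 6497/12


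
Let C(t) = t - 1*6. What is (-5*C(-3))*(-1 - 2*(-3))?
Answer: 225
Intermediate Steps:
C(t) = -6 + t (C(t) = t - 6 = -6 + t)
(-5*C(-3))*(-1 - 2*(-3)) = (-5*(-6 - 3))*(-1 - 2*(-3)) = (-5*(-9))*(-1 + 6) = 45*5 = 225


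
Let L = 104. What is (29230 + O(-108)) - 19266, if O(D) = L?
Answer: 10068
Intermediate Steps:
O(D) = 104
(29230 + O(-108)) - 19266 = (29230 + 104) - 19266 = 29334 - 19266 = 10068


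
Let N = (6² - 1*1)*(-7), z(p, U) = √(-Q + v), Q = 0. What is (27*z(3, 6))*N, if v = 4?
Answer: -13230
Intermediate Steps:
z(p, U) = 2 (z(p, U) = √(-1*0 + 4) = √(0 + 4) = √4 = 2)
N = -245 (N = (36 - 1)*(-7) = 35*(-7) = -245)
(27*z(3, 6))*N = (27*2)*(-245) = 54*(-245) = -13230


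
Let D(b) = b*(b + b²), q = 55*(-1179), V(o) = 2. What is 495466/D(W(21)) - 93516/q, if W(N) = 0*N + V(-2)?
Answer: 1784978609/43230 ≈ 41290.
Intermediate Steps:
W(N) = 2 (W(N) = 0*N + 2 = 0 + 2 = 2)
q = -64845
495466/D(W(21)) - 93516/q = 495466/((2²*(1 + 2))) - 93516/(-64845) = 495466/((4*3)) - 93516*(-1/64845) = 495466/12 + 31172/21615 = 495466*(1/12) + 31172/21615 = 247733/6 + 31172/21615 = 1784978609/43230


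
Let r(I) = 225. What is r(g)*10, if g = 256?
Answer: 2250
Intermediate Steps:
r(g)*10 = 225*10 = 2250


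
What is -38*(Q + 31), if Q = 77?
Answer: -4104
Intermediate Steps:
-38*(Q + 31) = -38*(77 + 31) = -38*108 = -4104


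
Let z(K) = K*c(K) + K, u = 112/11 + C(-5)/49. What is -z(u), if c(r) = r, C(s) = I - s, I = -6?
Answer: -32949632/290521 ≈ -113.42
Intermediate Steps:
C(s) = -6 - s
u = 5477/539 (u = 112/11 + (-6 - 1*(-5))/49 = 112*(1/11) + (-6 + 5)*(1/49) = 112/11 - 1*1/49 = 112/11 - 1/49 = 5477/539 ≈ 10.161)
z(K) = K + K² (z(K) = K*K + K = K² + K = K + K²)
-z(u) = -5477*(1 + 5477/539)/539 = -5477*6016/(539*539) = -1*32949632/290521 = -32949632/290521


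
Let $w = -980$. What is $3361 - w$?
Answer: $4341$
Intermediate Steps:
$3361 - w = 3361 - -980 = 3361 + 980 = 4341$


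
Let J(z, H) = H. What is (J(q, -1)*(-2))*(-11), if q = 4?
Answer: -22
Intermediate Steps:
(J(q, -1)*(-2))*(-11) = -1*(-2)*(-11) = 2*(-11) = -22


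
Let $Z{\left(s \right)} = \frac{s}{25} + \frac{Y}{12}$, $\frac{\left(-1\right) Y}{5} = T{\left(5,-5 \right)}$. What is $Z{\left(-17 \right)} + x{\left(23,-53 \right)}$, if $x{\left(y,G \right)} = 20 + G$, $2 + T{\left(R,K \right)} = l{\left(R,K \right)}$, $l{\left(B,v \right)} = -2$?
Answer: $- \frac{2401}{75} \approx -32.013$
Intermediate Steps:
$T{\left(R,K \right)} = -4$ ($T{\left(R,K \right)} = -2 - 2 = -4$)
$Y = 20$ ($Y = \left(-5\right) \left(-4\right) = 20$)
$Z{\left(s \right)} = \frac{5}{3} + \frac{s}{25}$ ($Z{\left(s \right)} = \frac{s}{25} + \frac{20}{12} = s \frac{1}{25} + 20 \cdot \frac{1}{12} = \frac{s}{25} + \frac{5}{3} = \frac{5}{3} + \frac{s}{25}$)
$Z{\left(-17 \right)} + x{\left(23,-53 \right)} = \left(\frac{5}{3} + \frac{1}{25} \left(-17\right)\right) + \left(20 - 53\right) = \left(\frac{5}{3} - \frac{17}{25}\right) - 33 = \frac{74}{75} - 33 = - \frac{2401}{75}$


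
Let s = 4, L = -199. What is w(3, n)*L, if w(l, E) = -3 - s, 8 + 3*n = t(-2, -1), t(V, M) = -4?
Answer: 1393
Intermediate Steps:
n = -4 (n = -8/3 + (⅓)*(-4) = -8/3 - 4/3 = -4)
w(l, E) = -7 (w(l, E) = -3 - 1*4 = -3 - 4 = -7)
w(3, n)*L = -7*(-199) = 1393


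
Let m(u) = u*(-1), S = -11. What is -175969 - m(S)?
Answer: -175980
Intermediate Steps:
m(u) = -u
-175969 - m(S) = -175969 - (-1)*(-11) = -175969 - 1*11 = -175969 - 11 = -175980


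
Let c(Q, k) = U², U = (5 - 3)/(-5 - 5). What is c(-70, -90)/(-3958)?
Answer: -1/98950 ≈ -1.0106e-5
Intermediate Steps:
U = -⅕ (U = 2/(-10) = 2*(-⅒) = -⅕ ≈ -0.20000)
c(Q, k) = 1/25 (c(Q, k) = (-⅕)² = 1/25)
c(-70, -90)/(-3958) = (1/25)/(-3958) = (1/25)*(-1/3958) = -1/98950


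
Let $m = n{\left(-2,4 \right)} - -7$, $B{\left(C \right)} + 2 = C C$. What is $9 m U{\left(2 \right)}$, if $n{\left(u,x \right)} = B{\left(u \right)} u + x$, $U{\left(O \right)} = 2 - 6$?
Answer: $-252$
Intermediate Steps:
$B{\left(C \right)} = -2 + C^{2}$ ($B{\left(C \right)} = -2 + C C = -2 + C^{2}$)
$U{\left(O \right)} = -4$ ($U{\left(O \right)} = 2 - 6 = -4$)
$n{\left(u,x \right)} = x + u \left(-2 + u^{2}\right)$ ($n{\left(u,x \right)} = \left(-2 + u^{2}\right) u + x = u \left(-2 + u^{2}\right) + x = x + u \left(-2 + u^{2}\right)$)
$m = 7$ ($m = \left(4 - 2 \left(-2 + \left(-2\right)^{2}\right)\right) - -7 = \left(4 - 2 \left(-2 + 4\right)\right) + 7 = \left(4 - 4\right) + 7 = 0 + 7 = 7$)
$9 m U{\left(2 \right)} = 9 \cdot 7 \left(-4\right) = 63 \left(-4\right) = -252$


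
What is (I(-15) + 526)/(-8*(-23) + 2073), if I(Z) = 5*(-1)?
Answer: 521/2257 ≈ 0.23084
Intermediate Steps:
I(Z) = -5
(I(-15) + 526)/(-8*(-23) + 2073) = (-5 + 526)/(-8*(-23) + 2073) = 521/(184 + 2073) = 521/2257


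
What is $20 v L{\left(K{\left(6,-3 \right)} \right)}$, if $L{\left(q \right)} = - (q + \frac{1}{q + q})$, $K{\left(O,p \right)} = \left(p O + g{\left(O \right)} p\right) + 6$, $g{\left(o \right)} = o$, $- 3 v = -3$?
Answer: $\frac{1801}{3} \approx 600.33$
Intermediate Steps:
$v = 1$ ($v = \left(- \frac{1}{3}\right) \left(-3\right) = 1$)
$K{\left(O,p \right)} = 6 + 2 O p$ ($K{\left(O,p \right)} = \left(p O + O p\right) + 6 = \left(O p + O p\right) + 6 = 2 O p + 6 = 6 + 2 O p$)
$L{\left(q \right)} = - q - \frac{1}{2 q}$ ($L{\left(q \right)} = - (q + \frac{1}{2 q}) = - q - \frac{1}{2 q}$)
$20 v L{\left(K{\left(6,-3 \right)} \right)} = 20 \cdot 1 \left(- (6 + 2 \cdot 6 \left(-3\right)) - \frac{1}{2 \left(6 + 2 \cdot 6 \left(-3\right)\right)}\right) = 20 \left(- (6 - 36) - \frac{1}{2 \left(6 - 36\right)}\right) = 20 \left(\left(-1\right) \left(-30\right) - \frac{1}{2 \left(-30\right)}\right) = 20 \left(30 - - \frac{1}{60}\right) = 20 \left(30 + \frac{1}{60}\right) = 20 \cdot \frac{1801}{60} = \frac{1801}{3}$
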